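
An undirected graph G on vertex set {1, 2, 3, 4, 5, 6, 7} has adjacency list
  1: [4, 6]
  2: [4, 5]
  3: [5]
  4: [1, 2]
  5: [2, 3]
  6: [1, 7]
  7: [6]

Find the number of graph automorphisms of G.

2

The degree sequence is [2, 2, 1, 2, 2, 2, 1]; the two degree-1 vertices 3 and 7 are the ends of a path, so G = P_7. The only nontrivial automorphism of a path is the end-to-end reflection, so Aut(G) ≅ Z_2.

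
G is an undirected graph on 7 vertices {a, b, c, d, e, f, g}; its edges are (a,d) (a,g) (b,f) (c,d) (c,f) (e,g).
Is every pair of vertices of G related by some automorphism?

Automorphisms preserve degree, but G has vertices of degree 1 and vertices of degree 2; no automorphism maps one to the other, so G is not vertex-transitive.

No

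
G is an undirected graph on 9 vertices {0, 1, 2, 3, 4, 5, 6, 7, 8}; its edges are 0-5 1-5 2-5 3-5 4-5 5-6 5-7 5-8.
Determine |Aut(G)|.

40320

Vertex 5 has degree 8 and every other vertex has degree 1, so G is the star K_{1,8} with centre 5. The 8 leaves are pairwise interchangeable while the centre is fixed, giving Aut(G) = S_8.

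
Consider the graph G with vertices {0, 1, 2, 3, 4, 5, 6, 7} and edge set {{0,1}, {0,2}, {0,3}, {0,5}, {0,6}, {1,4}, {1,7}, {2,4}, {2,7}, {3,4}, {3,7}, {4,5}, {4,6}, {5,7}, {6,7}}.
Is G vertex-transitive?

Automorphisms preserve degree, but G has vertices of degree 3 and vertices of degree 5; no automorphism maps one to the other, so G is not vertex-transitive.

No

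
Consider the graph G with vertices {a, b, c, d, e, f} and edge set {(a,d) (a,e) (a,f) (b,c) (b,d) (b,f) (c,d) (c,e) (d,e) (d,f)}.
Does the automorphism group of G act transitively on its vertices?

Vertex d is the only vertex of degree 5, so every automorphism fixes it; G is not vertex-transitive.

No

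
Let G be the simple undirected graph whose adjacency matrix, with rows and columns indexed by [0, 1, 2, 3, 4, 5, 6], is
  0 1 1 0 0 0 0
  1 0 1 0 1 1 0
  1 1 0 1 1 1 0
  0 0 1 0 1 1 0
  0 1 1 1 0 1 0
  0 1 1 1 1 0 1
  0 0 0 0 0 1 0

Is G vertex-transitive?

No

Vertex 0 is the only vertex of degree 2, so every automorphism fixes it; G is not vertex-transitive.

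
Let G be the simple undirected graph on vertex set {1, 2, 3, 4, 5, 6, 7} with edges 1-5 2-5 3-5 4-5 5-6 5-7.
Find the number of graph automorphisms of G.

720

Vertex 5 has degree 6 and every other vertex has degree 1, so G is the star K_{1,6} with centre 5. Any automorphism fixes the centre and permutes the 6 leaves freely, so Aut(G) ≅ S_6 of order 6! = 720.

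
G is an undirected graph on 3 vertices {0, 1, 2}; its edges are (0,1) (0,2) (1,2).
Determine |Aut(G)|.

Every vertex has degree 2, so G is the complete graph K_3. Any permutation of the 3 vertices preserves K_3, so Aut(K_3) = S_3 of order 3! = 6.

6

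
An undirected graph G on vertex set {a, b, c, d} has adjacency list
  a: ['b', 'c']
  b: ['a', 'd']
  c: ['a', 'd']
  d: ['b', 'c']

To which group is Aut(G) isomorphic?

G is 2-regular and bipartite on 2^2 = 4 vertices with girth 4; it is the hypercube graph Q_2. The symmetry group of the 2-cube is the hyperoctahedral group B_2 = Z_2 ≀ S_2, of order 2^2·2! = 8.

the dihedral group of order 8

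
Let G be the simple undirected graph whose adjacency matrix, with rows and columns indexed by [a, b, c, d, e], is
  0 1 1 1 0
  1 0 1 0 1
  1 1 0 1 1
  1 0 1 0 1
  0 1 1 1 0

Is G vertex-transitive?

Vertex c is the only vertex of degree 4, so every automorphism fixes it; G is not vertex-transitive.

No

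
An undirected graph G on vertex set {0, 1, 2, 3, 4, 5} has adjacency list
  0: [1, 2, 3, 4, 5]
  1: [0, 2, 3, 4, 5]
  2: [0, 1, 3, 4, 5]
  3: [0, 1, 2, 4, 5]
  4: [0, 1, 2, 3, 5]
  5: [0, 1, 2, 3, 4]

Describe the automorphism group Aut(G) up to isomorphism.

the symmetric group on 6 letters

Every vertex has degree 5, so G is the complete graph K_6. Every bijection on the vertex set is an automorphism of K_6; hence Aut(K_6) ≅ S_6, order 720.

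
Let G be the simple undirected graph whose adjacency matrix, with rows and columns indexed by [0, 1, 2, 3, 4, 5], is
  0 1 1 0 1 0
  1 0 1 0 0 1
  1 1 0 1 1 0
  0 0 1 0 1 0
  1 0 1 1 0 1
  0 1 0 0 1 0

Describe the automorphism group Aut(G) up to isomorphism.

Degrees alone do not determine every vertex (e.g. 0 and 1 both have degree 3), but their neighbour-degree multisets differ: N(0) has degrees [3, 4, 4] while N(1) has degrees [2, 3, 4]. Repeating this refinement separates all vertices, so the only automorphism is the identity.

the trivial group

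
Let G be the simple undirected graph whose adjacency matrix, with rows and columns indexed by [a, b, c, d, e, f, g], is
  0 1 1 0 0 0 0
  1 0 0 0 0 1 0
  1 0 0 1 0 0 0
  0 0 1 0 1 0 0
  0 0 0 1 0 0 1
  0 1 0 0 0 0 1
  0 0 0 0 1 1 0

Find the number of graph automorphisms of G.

14

G is 2-regular and connected on 7 vertices, i.e. the cycle C_7. The automorphisms of the 7-cycle are exactly the symmetries of a regular 7-gon: the dihedral group D_7, |D_7| = 14.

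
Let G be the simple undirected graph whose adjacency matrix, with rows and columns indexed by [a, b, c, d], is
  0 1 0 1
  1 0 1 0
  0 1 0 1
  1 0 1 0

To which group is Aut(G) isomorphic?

G is 2-regular and bipartite on 2^2 = 4 vertices with girth 4; it is the hypercube graph Q_2. The symmetry group of the 2-cube is the hyperoctahedral group B_2 = Z_2 ≀ S_2, of order 2^2·2! = 8.

the hyperoctahedral group B_2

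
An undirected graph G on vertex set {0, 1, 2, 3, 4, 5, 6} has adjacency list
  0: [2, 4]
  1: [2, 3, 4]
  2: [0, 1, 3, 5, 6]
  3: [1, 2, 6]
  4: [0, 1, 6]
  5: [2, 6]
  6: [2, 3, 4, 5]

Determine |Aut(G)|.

Degrees alone do not determine every vertex (e.g. 0 and 5 both have degree 2), but their neighbour-degree multisets differ: N(0) has degrees [3, 5] while N(5) has degrees [4, 5]. Repeating this refinement separates all vertices, so the only automorphism is the identity.

1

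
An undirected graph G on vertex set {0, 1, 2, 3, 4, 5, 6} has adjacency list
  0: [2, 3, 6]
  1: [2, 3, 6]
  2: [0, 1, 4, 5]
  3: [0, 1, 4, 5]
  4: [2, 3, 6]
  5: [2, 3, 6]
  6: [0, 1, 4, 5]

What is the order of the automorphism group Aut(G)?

144

The vertices split by degree into {2, 3, 6} (degree 4) and {0, 1, 4, 5} (degree 3); every edge runs between the two parts, so G is the complete bipartite graph K_{3,4}. The parts have unequal sizes, so no automorphism swaps them; each part is permuted independently, giving S_3 × S_4 of order 3!·4! = 144.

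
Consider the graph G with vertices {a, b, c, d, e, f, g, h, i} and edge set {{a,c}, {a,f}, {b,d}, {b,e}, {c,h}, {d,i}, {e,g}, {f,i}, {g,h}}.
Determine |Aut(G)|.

G is 2-regular and connected on 9 vertices, i.e. the cycle C_9. The automorphisms of the 9-cycle are exactly the symmetries of a regular 9-gon: the dihedral group D_9, |D_9| = 18.

18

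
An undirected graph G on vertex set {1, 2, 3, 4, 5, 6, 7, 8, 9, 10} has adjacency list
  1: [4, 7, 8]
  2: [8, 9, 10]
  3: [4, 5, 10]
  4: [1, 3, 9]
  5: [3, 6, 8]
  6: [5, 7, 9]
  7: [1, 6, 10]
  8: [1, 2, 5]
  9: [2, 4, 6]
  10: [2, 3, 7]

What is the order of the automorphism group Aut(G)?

G is 3-regular on 10 vertices with no triangles and no 4-cycles (girth 5): this is the Petersen graph. It is a classical fact that the Petersen graph has automorphism group S_5 (order 120), arising from its description as the Kneser graph K(5,2).

120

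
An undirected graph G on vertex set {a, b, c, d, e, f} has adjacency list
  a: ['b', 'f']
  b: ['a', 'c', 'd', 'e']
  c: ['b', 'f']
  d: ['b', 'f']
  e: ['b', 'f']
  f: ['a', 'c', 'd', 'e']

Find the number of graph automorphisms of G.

The vertices split by degree into {b, f} (degree 4) and {a, c, d, e} (degree 2); every edge runs between the two parts, so G is the complete bipartite graph K_{2,4}. The parts have unequal sizes, so no automorphism swaps them; each part is permuted independently, giving S_4 × S_2 of order 4!·2! = 48.

48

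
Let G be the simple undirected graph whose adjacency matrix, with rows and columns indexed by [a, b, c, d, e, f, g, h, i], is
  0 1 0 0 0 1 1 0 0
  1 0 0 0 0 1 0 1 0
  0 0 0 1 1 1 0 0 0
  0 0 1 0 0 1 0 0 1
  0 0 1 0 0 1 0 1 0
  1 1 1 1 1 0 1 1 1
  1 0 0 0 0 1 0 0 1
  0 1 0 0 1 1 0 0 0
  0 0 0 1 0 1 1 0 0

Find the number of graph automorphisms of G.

Vertex f is the unique vertex of degree 8; the remaining 8 vertices each have degree 3 and induce a cycle, so G is the wheel on 9 vertices with hub f. With the hub fixed, the remaining symmetry is that of the rim cycle C_8, giving the dihedral group D_8.

16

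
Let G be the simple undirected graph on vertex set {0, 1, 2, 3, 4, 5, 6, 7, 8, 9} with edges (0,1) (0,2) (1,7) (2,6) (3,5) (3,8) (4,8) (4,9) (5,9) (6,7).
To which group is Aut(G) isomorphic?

G has two connected components, {3, 4, 5, 8, 9} and {0, 1, 2, 6, 7}; each is 2-regular, so G = C_5 ⊔ C_5. Aut of a disjoint union of two copies of C_5 is the wreath product D_5 ≀ Z_2, of order 2·10² = 200.

(D_5 × D_5) ⋊ Z_2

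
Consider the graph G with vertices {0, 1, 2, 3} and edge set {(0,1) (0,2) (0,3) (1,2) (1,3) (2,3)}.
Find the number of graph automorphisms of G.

24

Every vertex has degree 3, so G is the complete graph K_4. Every bijection on the vertex set is an automorphism of K_4; hence Aut(K_4) ≅ S_4, order 24.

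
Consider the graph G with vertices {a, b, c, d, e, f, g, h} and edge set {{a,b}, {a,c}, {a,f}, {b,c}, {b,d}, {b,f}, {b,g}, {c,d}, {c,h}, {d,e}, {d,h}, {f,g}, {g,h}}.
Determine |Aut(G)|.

1

The degree sequence is [3, 5, 4, 4, 1, 3, 3, 3]. Checking the degree-preserving permutations of the vertex set shows that none except the identity preserves every edge, so Aut(G) is trivial.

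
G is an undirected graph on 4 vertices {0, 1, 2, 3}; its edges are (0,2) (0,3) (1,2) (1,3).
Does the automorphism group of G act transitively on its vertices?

Yes

G is 2-regular and bipartite on 2^2 = 4 vertices with girth 4; it is the hypercube graph Q_2. Aut(Q_2) consists of the signed permutations of the 2 coordinate axes: 2! permutations times 2^2 sign flips, so |Aut| = 2^2·2! = 8. Under this action every vertex can be carried to every other, so G is vertex-transitive.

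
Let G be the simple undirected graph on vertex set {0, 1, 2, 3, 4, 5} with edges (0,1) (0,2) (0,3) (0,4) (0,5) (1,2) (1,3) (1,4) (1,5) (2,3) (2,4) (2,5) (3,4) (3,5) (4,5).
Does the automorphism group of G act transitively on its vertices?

Yes

All 6 vertices are pairwise adjacent: G = K_6. Any permutation of the 6 vertices preserves K_6, so Aut(K_6) = S_6 of order 6! = 720. This group acts transitively on the 6 vertices.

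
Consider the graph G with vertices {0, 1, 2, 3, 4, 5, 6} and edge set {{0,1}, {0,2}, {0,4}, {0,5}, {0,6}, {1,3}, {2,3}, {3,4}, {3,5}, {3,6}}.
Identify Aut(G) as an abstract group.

S_2 × S_5

The vertices split by degree into {0, 3} (degree 5) and {1, 2, 4, 5, 6} (degree 2); every edge runs between the two parts, so G is the complete bipartite graph K_{2,5}. The parts have unequal sizes, so no automorphism swaps them; each part is permuted independently, giving S_2 × S_5 of order 2!·5! = 240.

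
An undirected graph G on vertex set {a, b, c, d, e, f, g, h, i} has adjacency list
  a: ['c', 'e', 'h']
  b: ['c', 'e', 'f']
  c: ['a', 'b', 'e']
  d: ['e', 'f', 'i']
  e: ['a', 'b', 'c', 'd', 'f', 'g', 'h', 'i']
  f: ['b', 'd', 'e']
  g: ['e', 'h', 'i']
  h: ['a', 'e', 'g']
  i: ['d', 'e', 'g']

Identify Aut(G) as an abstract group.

Vertex e is the unique vertex of degree 8; the remaining 8 vertices each have degree 3 and induce a cycle, so G is the wheel on 9 vertices with hub e. With the hub fixed, the remaining symmetry is that of the rim cycle C_8, giving the dihedral group D_8.

D_8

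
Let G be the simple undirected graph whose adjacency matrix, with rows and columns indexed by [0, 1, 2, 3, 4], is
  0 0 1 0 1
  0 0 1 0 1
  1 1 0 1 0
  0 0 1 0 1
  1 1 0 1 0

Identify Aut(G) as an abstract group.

S_2 × S_3

The vertices split by degree into {2, 4} (degree 3) and {0, 1, 3} (degree 2); every edge runs between the two parts, so G is the complete bipartite graph K_{2,3}. Automorphisms preserve the bipartition setwise (since the parts differ in size) and act as S_2 × S_3 within it; |Aut| = 12.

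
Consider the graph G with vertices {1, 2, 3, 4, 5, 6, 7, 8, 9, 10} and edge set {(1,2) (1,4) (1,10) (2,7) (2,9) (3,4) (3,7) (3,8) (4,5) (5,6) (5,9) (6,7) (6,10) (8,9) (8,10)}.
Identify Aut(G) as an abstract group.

the symmetric group S_5

G is 3-regular on 10 vertices with no triangles and no 4-cycles (girth 5): this is the Petersen graph. Viewing the Petersen graph as the Kneser graph K(5,2) — vertices are 2-subsets of {1,…,5}, edges join disjoint pairs — its automorphisms are exactly the permutations of the 5-element set, so Aut ≅ S_5 of order 120.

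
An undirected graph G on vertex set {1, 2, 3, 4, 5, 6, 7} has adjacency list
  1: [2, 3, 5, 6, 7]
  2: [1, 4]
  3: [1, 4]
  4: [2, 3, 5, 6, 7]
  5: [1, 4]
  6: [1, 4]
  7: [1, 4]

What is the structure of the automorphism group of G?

The vertices split by degree into {1, 4} (degree 5) and {2, 3, 5, 6, 7} (degree 2); every edge runs between the two parts, so G is the complete bipartite graph K_{2,5}. The parts have unequal sizes, so no automorphism swaps them; each part is permuted independently, giving S_2 × S_5 of order 2!·5! = 240.

S_2 × S_5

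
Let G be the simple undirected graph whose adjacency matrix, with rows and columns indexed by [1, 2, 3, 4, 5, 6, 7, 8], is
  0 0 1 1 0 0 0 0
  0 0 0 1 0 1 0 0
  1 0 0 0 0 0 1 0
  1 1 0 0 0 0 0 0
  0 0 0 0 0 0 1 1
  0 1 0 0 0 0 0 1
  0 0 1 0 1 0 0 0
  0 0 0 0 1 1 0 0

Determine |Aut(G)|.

16

Every vertex has degree 2 and the graph is connected, so G is the 8-cycle C_8. C_8 has 8 rotations and 8 reflections, so Aut(C_8) ≅ D_8 of order 16.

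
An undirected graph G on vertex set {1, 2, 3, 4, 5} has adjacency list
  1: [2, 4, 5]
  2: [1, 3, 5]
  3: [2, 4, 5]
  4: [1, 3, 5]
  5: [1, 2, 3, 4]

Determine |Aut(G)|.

Vertex 5 is the unique vertex of degree 4; the remaining 4 vertices each have degree 3 and induce a cycle, so G is the wheel on 5 vertices with hub 5. Every automorphism fixes the hub and acts on the rim 4-cycle, so Aut(G) ≅ Aut(C_4) = D_4 of order 8.

8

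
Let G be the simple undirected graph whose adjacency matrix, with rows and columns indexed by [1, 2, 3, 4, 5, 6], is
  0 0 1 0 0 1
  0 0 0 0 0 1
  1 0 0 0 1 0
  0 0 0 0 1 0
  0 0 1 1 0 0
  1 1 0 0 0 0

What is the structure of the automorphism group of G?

C_2

The degree sequence is [2, 1, 2, 1, 2, 2]; the two degree-1 vertices 2 and 4 are the ends of a path, so G = P_6. A path has exactly one nontrivial symmetry — reversal — giving Aut(G) of order 2.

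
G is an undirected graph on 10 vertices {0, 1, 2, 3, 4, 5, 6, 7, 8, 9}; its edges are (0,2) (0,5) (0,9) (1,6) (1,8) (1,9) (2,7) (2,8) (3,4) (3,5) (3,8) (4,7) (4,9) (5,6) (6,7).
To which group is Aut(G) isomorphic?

G is 3-regular on 10 vertices with no triangles and no 4-cycles (girth 5): this is the Petersen graph. Viewing the Petersen graph as the Kneser graph K(5,2) — vertices are 2-subsets of {1,…,5}, edges join disjoint pairs — its automorphisms are exactly the permutations of the 5-element set, so Aut ≅ S_5 of order 120.

the symmetric group S_5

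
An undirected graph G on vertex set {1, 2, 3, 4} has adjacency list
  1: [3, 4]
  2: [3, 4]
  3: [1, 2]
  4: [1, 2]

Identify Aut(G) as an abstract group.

G is 2-regular and bipartite on 2^2 = 4 vertices with girth 4; it is the hypercube graph Q_2. The symmetry group of the 2-cube is the hyperoctahedral group B_2 = Z_2 ≀ S_2, of order 2^2·2! = 8.

the dihedral group of order 8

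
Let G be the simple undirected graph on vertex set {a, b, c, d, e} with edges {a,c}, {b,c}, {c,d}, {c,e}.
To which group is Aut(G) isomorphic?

S_4

Vertex c has degree 4 and every other vertex has degree 1, so G is the star K_{1,4} with centre c. The 4 leaves are pairwise interchangeable while the centre is fixed, giving Aut(G) = S_4.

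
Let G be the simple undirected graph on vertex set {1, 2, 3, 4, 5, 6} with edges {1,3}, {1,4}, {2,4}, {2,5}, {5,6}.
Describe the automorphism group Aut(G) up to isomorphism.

C_2

The degree sequence is [2, 2, 1, 2, 2, 1]; the two degree-1 vertices 3 and 6 are the ends of a path, so G = P_6. The only nontrivial automorphism of a path is the end-to-end reflection, so Aut(G) ≅ Z_2.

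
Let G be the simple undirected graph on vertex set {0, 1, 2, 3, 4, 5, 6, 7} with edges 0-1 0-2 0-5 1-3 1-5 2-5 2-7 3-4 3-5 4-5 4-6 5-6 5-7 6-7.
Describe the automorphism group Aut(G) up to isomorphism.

the dihedral group of order 14

Vertex 5 is the unique vertex of degree 7; the remaining 7 vertices each have degree 3 and induce a cycle, so G is the wheel on 8 vertices with hub 5. With the hub fixed, the remaining symmetry is that of the rim cycle C_7, giving the dihedral group D_7.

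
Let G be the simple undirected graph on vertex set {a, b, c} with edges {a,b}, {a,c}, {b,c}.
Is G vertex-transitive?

Yes

All 3 vertices are pairwise adjacent: G = K_3. Any permutation of the 3 vertices preserves K_3, so Aut(K_3) = S_3 of order 3! = 6. This group acts transitively on the 3 vertices.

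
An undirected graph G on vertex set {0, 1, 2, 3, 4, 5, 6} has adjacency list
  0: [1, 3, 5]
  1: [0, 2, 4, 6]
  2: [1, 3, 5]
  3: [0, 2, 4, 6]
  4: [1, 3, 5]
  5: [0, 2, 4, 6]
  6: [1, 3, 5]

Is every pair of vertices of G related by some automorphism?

No

Automorphisms preserve degree, but G has vertices of degree 3 and vertices of degree 4; no automorphism maps one to the other, so G is not vertex-transitive.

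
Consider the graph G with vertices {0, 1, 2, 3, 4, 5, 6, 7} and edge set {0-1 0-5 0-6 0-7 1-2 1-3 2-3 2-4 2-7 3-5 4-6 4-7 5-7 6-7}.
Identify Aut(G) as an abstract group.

1

The degree sequence is [4, 3, 4, 3, 3, 3, 3, 5]. Checking the degree-preserving permutations of the vertex set shows that none except the identity preserves every edge, so Aut(G) is trivial.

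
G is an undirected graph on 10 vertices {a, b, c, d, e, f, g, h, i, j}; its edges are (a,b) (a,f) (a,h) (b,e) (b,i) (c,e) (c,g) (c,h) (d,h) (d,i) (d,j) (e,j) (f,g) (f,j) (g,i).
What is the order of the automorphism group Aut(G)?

G is 3-regular on 10 vertices with no triangles and no 4-cycles (girth 5): this is the Petersen graph. Viewing the Petersen graph as the Kneser graph K(5,2) — vertices are 2-subsets of {1,…,5}, edges join disjoint pairs — its automorphisms are exactly the permutations of the 5-element set, so Aut ≅ S_5 of order 120.

120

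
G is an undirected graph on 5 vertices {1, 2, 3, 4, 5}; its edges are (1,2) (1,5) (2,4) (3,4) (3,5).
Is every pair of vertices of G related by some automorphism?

Yes

G is 2-regular and connected on 5 vertices, i.e. the cycle C_5. C_5 has 5 rotations and 5 reflections, so Aut(C_5) ≅ D_5 of order 10. This group acts transitively on the 5 vertices.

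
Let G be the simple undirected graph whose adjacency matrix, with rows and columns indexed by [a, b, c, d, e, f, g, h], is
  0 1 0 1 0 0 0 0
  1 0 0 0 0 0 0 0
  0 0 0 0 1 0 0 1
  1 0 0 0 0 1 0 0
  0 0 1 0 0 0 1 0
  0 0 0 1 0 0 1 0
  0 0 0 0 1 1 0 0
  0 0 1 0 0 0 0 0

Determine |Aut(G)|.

2

The degree sequence is [2, 1, 2, 2, 2, 2, 2, 1]; the two degree-1 vertices b and h are the ends of a path, so G = P_8. The only nontrivial automorphism of a path is the end-to-end reflection, so Aut(G) ≅ Z_2.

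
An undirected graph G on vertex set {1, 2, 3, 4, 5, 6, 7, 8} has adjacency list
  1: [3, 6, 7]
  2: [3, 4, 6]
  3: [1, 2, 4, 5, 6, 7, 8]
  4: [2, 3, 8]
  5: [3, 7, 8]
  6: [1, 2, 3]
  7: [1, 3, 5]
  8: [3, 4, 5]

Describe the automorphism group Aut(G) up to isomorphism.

Vertex 3 is the unique vertex of degree 7; the remaining 7 vertices each have degree 3 and induce a cycle, so G is the wheel on 8 vertices with hub 3. With the hub fixed, the remaining symmetry is that of the rim cycle C_7, giving the dihedral group D_7.

D_7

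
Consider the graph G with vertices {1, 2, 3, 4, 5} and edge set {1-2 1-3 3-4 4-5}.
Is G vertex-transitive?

Automorphisms preserve degree, but G has vertices of degree 1 and vertices of degree 2; no automorphism maps one to the other, so G is not vertex-transitive.

No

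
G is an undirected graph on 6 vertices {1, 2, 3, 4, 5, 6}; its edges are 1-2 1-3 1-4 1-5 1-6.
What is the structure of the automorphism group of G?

the symmetric group on 5 letters

Vertex 1 has degree 5 and every other vertex has degree 1, so G is the star K_{1,5} with centre 1. The 5 leaves are pairwise interchangeable while the centre is fixed, giving Aut(G) = S_5.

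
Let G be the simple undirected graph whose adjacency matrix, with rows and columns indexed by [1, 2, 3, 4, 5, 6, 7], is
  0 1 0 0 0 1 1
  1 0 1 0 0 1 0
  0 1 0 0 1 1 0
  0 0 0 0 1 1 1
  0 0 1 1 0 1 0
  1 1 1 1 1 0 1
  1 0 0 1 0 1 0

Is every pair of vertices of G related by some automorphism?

Vertex 6 is the only vertex of degree 6, so every automorphism fixes it; G is not vertex-transitive.

No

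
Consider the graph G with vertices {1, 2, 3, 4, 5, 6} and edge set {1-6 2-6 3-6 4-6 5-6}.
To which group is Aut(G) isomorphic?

the symmetric group on 5 letters

Vertex 6 has degree 5 and every other vertex has degree 1, so G is the star K_{1,5} with centre 6. The 5 leaves are pairwise interchangeable while the centre is fixed, giving Aut(G) = S_5.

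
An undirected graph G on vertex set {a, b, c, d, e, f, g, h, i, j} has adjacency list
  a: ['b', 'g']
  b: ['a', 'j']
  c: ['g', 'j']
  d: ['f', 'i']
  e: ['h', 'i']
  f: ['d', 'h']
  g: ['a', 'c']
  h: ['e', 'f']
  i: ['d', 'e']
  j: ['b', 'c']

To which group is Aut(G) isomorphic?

G has two connected components, {d, e, f, h, i} and {a, b, c, g, j}; each is 2-regular, so G = C_5 ⊔ C_5. Aut of a disjoint union of two copies of C_5 is the wreath product D_5 ≀ Z_2, of order 2·10² = 200.

D_5 ≀ Z_2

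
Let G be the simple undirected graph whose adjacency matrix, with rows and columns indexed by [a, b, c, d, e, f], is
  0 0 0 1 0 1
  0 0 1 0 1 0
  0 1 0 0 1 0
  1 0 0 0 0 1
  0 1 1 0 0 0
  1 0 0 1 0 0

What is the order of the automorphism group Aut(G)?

G has two connected components, {a, d, f} and {b, c, e}; each is 2-regular, so G = C_3 ⊔ C_3. Aut of a disjoint union of two copies of C_3 is the wreath product D_3 ≀ Z_2, of order 2·6² = 72.

72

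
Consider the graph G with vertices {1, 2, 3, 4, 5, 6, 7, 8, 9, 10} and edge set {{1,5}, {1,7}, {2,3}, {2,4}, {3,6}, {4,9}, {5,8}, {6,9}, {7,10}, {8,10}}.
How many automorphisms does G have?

200

G has two connected components, {2, 3, 4, 6, 9} and {1, 5, 7, 8, 10}; each is 2-regular, so G = C_5 ⊔ C_5. Aut of a disjoint union of two copies of C_5 is the wreath product D_5 ≀ Z_2, of order 2·10² = 200.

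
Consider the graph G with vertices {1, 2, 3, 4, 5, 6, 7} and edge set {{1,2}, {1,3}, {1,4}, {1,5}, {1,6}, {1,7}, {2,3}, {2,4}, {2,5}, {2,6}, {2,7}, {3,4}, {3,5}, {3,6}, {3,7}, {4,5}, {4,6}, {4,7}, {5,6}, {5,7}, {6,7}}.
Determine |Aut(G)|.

Every vertex has degree 6, so G is the complete graph K_7. Every bijection on the vertex set is an automorphism of K_7; hence Aut(K_7) ≅ S_7, order 5040.

5040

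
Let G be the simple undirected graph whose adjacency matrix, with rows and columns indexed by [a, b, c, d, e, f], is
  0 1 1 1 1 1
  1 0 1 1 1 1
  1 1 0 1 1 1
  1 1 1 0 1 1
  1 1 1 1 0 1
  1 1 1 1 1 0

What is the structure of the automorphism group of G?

S_6

All 6 vertices are pairwise adjacent: G = K_6. Any permutation of the 6 vertices preserves K_6, so Aut(K_6) = S_6 of order 6! = 720.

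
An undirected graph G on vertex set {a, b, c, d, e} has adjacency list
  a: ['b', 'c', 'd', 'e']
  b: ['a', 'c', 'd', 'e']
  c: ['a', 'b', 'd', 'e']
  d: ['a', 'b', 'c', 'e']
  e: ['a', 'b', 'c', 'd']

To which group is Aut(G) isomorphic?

Every vertex has degree 4, so G is the complete graph K_5. Every bijection on the vertex set is an automorphism of K_5; hence Aut(K_5) ≅ S_5, order 120.

S_5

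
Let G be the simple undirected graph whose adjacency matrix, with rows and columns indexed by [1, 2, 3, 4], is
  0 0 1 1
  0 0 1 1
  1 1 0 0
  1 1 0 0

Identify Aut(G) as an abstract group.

G is 2-regular and bipartite on 2^2 = 4 vertices with girth 4; it is the hypercube graph Q_2. Aut(Q_2) consists of the signed permutations of the 2 coordinate axes: 2! permutations times 2^2 sign flips, so |Aut| = 2^2·2! = 8.

Z_2^2 ⋊ S_2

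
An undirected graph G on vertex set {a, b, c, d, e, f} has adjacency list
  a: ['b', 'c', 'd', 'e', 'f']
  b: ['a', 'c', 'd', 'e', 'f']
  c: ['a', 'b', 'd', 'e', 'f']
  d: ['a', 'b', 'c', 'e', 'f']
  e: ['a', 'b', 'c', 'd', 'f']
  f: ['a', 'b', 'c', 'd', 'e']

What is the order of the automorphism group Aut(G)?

720

All 6 vertices are pairwise adjacent: G = K_6. Every bijection on the vertex set is an automorphism of K_6; hence Aut(K_6) ≅ S_6, order 720.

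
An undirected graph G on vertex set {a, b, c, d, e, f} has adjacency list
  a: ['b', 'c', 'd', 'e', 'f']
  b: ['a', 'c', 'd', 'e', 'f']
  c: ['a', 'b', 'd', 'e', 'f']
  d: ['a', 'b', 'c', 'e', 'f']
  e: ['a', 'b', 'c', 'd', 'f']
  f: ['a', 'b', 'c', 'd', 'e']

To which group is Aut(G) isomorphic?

the symmetric group on 6 letters

All 6 vertices are pairwise adjacent: G = K_6. Any permutation of the 6 vertices preserves K_6, so Aut(K_6) = S_6 of order 6! = 720.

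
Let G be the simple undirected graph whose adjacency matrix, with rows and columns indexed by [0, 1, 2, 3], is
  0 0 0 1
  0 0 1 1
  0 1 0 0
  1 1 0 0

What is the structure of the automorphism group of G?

The degree sequence is [1, 2, 1, 2]; the two degree-1 vertices 0 and 2 are the ends of a path, so G = P_4. A path has exactly one nontrivial symmetry — reversal — giving Aut(G) of order 2.

the cyclic group of order 2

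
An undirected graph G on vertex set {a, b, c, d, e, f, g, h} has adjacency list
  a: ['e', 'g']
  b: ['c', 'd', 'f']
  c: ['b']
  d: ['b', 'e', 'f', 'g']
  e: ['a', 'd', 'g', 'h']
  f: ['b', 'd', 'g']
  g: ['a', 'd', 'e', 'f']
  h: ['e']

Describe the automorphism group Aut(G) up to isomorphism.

1

Degrees alone do not determine every vertex (e.g. b and f both have degree 3), but their neighbour-degree multisets differ: N(b) has degrees [1, 3, 4] while N(f) has degrees [3, 4, 4]. Repeating this refinement separates all vertices, so the only automorphism is the identity.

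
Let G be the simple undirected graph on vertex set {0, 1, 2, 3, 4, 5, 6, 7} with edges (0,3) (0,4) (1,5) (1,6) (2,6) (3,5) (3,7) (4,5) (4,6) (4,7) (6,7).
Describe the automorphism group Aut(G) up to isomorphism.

the trivial group

The degree sequence is [2, 2, 1, 3, 4, 3, 4, 3]. Checking the degree-preserving permutations of the vertex set shows that none except the identity preserves every edge, so Aut(G) is trivial.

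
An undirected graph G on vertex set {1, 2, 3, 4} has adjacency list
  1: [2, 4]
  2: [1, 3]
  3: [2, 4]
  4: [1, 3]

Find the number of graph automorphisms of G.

G is 2-regular and bipartite on 2^2 = 4 vertices with girth 4; it is the hypercube graph Q_2. The symmetry group of the 2-cube is the hyperoctahedral group B_2 = Z_2 ≀ S_2, of order 2^2·2! = 8.

8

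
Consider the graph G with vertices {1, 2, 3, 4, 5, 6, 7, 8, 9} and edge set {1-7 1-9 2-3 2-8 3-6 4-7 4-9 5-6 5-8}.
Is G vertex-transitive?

G has two connected components, {2, 3, 5, 6, 8} and {1, 4, 7, 9}; each is 2-regular, so G = C_5 ⊔ C_4. The orbit of 1 under Aut(G) is {1, 4, 7, 9}, which does not contain 2, so G is not vertex-transitive.

No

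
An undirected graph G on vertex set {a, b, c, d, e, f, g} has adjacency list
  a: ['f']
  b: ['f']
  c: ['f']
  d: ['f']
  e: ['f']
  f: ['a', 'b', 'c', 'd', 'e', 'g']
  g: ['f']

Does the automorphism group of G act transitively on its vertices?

Vertex f is the only vertex of degree 6, so every automorphism fixes it; G is not vertex-transitive.

No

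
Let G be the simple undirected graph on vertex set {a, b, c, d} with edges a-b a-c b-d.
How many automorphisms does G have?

2

The degree sequence is [2, 2, 1, 1]; the two degree-1 vertices c and d are the ends of a path, so G = P_4. A path has exactly one nontrivial symmetry — reversal — giving Aut(G) of order 2.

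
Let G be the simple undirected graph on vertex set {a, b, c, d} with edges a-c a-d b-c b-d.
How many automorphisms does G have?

G is 2-regular and bipartite on 2^2 = 4 vertices with girth 4; it is the hypercube graph Q_2. The symmetry group of the 2-cube is the hyperoctahedral group B_2 = Z_2 ≀ S_2, of order 2^2·2! = 8.

8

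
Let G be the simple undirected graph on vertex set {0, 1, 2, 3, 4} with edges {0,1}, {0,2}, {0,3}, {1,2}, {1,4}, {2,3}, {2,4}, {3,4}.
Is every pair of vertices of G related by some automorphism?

Vertex 2 is the only vertex of degree 4, so every automorphism fixes it; G is not vertex-transitive.

No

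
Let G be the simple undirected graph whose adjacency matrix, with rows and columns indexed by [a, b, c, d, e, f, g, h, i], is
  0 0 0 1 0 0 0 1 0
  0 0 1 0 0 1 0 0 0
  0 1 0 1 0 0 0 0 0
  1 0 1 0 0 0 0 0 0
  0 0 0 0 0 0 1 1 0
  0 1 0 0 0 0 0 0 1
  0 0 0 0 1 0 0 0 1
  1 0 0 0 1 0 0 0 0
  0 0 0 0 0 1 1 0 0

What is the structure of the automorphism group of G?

D_9

G is 2-regular and connected on 9 vertices, i.e. the cycle C_9. The automorphisms of the 9-cycle are exactly the symmetries of a regular 9-gon: the dihedral group D_9, |D_9| = 18.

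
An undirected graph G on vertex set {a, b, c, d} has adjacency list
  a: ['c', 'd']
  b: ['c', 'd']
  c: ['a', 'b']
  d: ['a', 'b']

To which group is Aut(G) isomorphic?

G is 2-regular and bipartite on 2^2 = 4 vertices with girth 4; it is the hypercube graph Q_2. The symmetry group of the 2-cube is the hyperoctahedral group B_2 = Z_2 ≀ S_2, of order 2^2·2! = 8.

D_4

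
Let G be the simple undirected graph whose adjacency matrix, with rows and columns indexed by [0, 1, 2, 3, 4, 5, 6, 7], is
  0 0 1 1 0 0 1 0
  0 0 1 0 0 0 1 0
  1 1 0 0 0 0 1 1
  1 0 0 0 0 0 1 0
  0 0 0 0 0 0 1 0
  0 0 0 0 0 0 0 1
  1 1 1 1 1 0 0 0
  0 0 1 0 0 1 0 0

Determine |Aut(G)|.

Degrees alone do not determine every vertex (e.g. 1 and 3 both have degree 2), but their neighbour-degree multisets differ: N(1) has degrees [4, 5] while N(3) has degrees [3, 5]. Repeating this refinement separates all vertices, so the only automorphism is the identity.

1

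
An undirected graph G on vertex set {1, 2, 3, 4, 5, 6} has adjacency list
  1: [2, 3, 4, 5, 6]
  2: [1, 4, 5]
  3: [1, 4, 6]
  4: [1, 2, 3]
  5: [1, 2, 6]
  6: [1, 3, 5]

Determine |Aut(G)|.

10

Vertex 1 is the unique vertex of degree 5; the remaining 5 vertices each have degree 3 and induce a cycle, so G is the wheel on 6 vertices with hub 1. With the hub fixed, the remaining symmetry is that of the rim cycle C_5, giving the dihedral group D_5.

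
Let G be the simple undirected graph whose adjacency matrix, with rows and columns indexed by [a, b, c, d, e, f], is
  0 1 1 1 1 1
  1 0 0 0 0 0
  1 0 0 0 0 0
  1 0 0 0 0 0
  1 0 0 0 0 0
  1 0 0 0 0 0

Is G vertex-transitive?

Vertex a is the only vertex of degree 5, so every automorphism fixes it; G is not vertex-transitive.

No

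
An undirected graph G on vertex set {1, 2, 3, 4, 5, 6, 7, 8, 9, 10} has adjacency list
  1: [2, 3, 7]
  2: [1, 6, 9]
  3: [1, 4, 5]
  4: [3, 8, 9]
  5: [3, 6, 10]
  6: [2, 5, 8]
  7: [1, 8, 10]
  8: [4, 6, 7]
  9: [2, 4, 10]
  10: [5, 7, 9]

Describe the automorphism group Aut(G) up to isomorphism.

the symmetric group S_5

G is 3-regular on 10 vertices with no triangles and no 4-cycles (girth 5): this is the Petersen graph. It is a classical fact that the Petersen graph has automorphism group S_5 (order 120), arising from its description as the Kneser graph K(5,2).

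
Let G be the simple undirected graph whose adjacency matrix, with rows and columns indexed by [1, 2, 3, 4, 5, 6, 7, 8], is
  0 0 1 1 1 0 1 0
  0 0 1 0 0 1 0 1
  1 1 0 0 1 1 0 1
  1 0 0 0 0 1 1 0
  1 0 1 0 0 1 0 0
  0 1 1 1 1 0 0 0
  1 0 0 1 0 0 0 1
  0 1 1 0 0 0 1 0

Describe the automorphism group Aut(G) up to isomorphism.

The degree sequence is [4, 3, 5, 3, 3, 4, 3, 3]. Checking the degree-preserving permutations of the vertex set shows that none except the identity preserves every edge, so Aut(G) is trivial.

the trivial group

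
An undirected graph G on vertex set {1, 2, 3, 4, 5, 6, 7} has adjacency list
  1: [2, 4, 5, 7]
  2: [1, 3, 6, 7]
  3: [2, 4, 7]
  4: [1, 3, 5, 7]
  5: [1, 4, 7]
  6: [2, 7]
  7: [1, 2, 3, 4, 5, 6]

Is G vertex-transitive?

No

Vertex 6 is the only vertex of degree 2, so every automorphism fixes it; G is not vertex-transitive.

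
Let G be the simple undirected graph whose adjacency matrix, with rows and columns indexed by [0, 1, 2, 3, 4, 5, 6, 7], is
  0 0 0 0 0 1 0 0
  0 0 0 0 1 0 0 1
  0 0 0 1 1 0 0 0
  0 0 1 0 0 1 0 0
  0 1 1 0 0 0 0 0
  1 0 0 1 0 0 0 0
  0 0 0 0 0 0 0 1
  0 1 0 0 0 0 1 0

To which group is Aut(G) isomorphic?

The degree sequence is [1, 2, 2, 2, 2, 2, 1, 2]; the two degree-1 vertices 0 and 6 are the ends of a path, so G = P_8. The only nontrivial automorphism of a path is the end-to-end reflection, so Aut(G) ≅ Z_2.

C_2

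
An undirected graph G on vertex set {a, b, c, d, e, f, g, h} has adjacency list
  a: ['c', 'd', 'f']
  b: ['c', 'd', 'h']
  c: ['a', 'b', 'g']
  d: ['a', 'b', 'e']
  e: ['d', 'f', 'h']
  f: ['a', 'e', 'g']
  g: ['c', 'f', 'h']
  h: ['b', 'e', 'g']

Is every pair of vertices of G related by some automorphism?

Yes

G is 3-regular and bipartite on 2^3 = 8 vertices with girth 4; it is the hypercube graph Q_3. The symmetry group of the 3-cube is the hyperoctahedral group B_3 = Z_2 ≀ S_3, of order 2^3·3! = 48. This group acts transitively on the 8 vertices.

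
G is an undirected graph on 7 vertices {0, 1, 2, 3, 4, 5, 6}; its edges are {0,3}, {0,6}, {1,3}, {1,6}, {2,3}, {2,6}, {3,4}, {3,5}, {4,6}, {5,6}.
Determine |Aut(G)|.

The vertices split by degree into {3, 6} (degree 5) and {0, 1, 2, 4, 5} (degree 2); every edge runs between the two parts, so G is the complete bipartite graph K_{2,5}. The parts have unequal sizes, so no automorphism swaps them; each part is permuted independently, giving S_2 × S_5 of order 2!·5! = 240.

240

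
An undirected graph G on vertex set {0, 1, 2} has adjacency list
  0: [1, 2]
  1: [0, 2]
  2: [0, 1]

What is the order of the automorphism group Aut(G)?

6

Every vertex has degree 2, so G is the complete graph K_3. Every bijection on the vertex set is an automorphism of K_3; hence Aut(K_3) ≅ S_3, order 6.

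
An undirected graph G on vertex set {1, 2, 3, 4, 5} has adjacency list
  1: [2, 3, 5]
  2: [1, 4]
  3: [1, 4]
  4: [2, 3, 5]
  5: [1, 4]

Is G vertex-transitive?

No

Automorphisms preserve degree, but G has vertices of degree 2 and vertices of degree 3; no automorphism maps one to the other, so G is not vertex-transitive.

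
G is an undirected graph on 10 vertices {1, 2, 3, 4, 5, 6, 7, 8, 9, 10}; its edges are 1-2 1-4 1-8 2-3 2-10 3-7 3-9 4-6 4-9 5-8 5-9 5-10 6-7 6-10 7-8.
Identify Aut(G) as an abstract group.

G is 3-regular on 10 vertices with no triangles and no 4-cycles (girth 5): this is the Petersen graph. Viewing the Petersen graph as the Kneser graph K(5,2) — vertices are 2-subsets of {1,…,5}, edges join disjoint pairs — its automorphisms are exactly the permutations of the 5-element set, so Aut ≅ S_5 of order 120.

the symmetric group S_5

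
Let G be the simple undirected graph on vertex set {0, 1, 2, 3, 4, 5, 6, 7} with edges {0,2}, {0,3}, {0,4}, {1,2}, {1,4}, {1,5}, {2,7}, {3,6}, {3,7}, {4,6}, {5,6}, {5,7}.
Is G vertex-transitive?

G is 3-regular and bipartite on 2^3 = 8 vertices with girth 4; it is the hypercube graph Q_3. The symmetry group of the 3-cube is the hyperoctahedral group B_3 = Z_2 ≀ S_3, of order 2^3·3! = 48. Under this action every vertex can be carried to every other, so G is vertex-transitive.

Yes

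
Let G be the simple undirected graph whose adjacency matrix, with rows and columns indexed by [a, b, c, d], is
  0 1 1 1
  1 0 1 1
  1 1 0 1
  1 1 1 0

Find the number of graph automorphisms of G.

All 4 vertices are pairwise adjacent: G = K_4. Every bijection on the vertex set is an automorphism of K_4; hence Aut(K_4) ≅ S_4, order 24.

24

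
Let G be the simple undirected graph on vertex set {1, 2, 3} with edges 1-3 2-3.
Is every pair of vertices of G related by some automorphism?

No

Vertex 3 is the only vertex of degree 2, so every automorphism fixes it; G is not vertex-transitive.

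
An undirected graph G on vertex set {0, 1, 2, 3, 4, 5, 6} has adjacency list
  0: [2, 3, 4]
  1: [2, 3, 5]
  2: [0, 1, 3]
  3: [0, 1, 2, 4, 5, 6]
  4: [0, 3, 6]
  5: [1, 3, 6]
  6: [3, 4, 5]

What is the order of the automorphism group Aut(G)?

12

Vertex 3 is the unique vertex of degree 6; the remaining 6 vertices each have degree 3 and induce a cycle, so G is the wheel on 7 vertices with hub 3. Every automorphism fixes the hub and acts on the rim 6-cycle, so Aut(G) ≅ Aut(C_6) = D_6 of order 12.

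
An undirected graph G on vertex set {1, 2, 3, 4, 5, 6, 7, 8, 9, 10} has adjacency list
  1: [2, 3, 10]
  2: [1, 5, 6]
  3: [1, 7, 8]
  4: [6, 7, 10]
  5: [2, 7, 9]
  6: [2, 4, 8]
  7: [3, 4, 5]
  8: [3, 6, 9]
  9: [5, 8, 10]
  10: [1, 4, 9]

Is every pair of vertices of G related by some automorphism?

G is 3-regular on 10 vertices with no triangles and no 4-cycles (girth 5): this is the Petersen graph. It is a classical fact that the Petersen graph has automorphism group S_5 (order 120), arising from its description as the Kneser graph K(5,2). This group acts transitively on the 10 vertices.

Yes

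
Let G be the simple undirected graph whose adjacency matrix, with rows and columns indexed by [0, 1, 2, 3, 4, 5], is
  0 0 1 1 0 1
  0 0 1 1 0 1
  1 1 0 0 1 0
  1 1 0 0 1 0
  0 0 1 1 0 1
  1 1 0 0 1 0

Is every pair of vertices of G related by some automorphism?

Yes

G is 3-regular and bipartite with parts {2, 3, 5} and {0, 1, 4} (each part is independent and every cross-pair is an edge), so G = K_{3,3}. Each part can be permuted independently (S_3 × S_3) and the two equal-size parts can also be swapped, giving (S_3 × S_3) ⋊ Z_2 of order 2·(3!)² = 72. This group acts transitively on the 6 vertices.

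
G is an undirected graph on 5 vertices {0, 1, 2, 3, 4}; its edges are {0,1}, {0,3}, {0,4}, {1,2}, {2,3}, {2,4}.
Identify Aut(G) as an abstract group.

The vertices split by degree into {0, 2} (degree 3) and {1, 3, 4} (degree 2); every edge runs between the two parts, so G is the complete bipartite graph K_{2,3}. Automorphisms preserve the bipartition setwise (since the parts differ in size) and act as S_3 × S_2 within it; |Aut| = 12.

S_3 × S_2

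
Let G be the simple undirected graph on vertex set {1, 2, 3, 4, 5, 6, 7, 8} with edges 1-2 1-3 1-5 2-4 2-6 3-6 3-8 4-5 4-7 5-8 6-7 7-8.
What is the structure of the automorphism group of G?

the hyperoctahedral group B_3

G is 3-regular and bipartite on 2^3 = 8 vertices with girth 4; it is the hypercube graph Q_3. Aut(Q_3) consists of the signed permutations of the 3 coordinate axes: 3! permutations times 2^3 sign flips, so |Aut| = 2^3·3! = 48.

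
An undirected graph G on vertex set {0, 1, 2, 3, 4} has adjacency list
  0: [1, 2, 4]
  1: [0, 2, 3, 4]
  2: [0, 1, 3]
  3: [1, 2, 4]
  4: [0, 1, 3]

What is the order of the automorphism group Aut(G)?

Vertex 1 is the unique vertex of degree 4; the remaining 4 vertices each have degree 3 and induce a cycle, so G is the wheel on 5 vertices with hub 1. Every automorphism fixes the hub and acts on the rim 4-cycle, so Aut(G) ≅ Aut(C_4) = D_4 of order 8.

8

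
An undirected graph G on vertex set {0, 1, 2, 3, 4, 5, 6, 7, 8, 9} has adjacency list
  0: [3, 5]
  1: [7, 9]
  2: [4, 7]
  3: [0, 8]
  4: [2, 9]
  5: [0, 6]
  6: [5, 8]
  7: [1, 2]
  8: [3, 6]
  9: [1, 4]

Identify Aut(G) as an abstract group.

G has two connected components, {1, 2, 4, 7, 9} and {0, 3, 5, 6, 8}; each is 2-regular, so G = C_5 ⊔ C_5. With two isomorphic components, Aut(G) = Aut(C_5) ≀ S_2 = (D_5 × D_5) ⋊ Z_2: permute each cycle by D_5, then optionally swap the two cycles. Order 2·(2·5)² = 200.

D_5 ≀ Z_2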